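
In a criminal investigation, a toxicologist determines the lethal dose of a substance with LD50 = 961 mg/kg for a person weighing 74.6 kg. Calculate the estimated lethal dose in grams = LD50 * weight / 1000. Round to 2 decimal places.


Lethal dose calculation:
Lethal dose = LD50 * body_weight / 1000
= 961 * 74.6 / 1000
= 71690.6 / 1000
= 71.69 g

71.69


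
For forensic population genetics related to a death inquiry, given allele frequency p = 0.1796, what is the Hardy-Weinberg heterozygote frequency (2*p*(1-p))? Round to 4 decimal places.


Hardy-Weinberg heterozygote frequency:
q = 1 - p = 1 - 0.1796 = 0.8204
2pq = 2 * 0.1796 * 0.8204 = 0.2947

0.2947


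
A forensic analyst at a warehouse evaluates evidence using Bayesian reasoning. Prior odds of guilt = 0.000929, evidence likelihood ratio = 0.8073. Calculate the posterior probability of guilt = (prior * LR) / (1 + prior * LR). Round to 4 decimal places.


Bayesian evidence evaluation:
Posterior odds = prior_odds * LR = 0.000929 * 0.8073 = 0.0007499817
Posterior probability = posterior_odds / (1 + posterior_odds)
= 0.0007499817 / (1 + 0.0007499817)
= 0.0007499817 / 1.0007499817
= 0.0007

0.0007


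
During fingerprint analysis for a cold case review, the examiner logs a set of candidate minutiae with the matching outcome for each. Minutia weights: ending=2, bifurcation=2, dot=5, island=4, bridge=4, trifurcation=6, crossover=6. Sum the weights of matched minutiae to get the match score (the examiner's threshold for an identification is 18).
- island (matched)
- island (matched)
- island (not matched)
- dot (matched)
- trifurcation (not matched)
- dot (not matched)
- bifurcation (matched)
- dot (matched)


Weighted minutiae match score:
  island: matched, +4 (running total 4)
  island: matched, +4 (running total 8)
  island: not matched, +0
  dot: matched, +5 (running total 13)
  trifurcation: not matched, +0
  dot: not matched, +0
  bifurcation: matched, +2 (running total 15)
  dot: matched, +5 (running total 20)
Total score = 20
Threshold = 18; verdict = identification

20


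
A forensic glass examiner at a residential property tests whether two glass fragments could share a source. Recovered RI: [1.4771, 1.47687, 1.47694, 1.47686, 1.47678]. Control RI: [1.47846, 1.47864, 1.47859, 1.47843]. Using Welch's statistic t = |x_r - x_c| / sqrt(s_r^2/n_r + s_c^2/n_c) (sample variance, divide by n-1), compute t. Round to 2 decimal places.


Welch's t-criterion for glass RI comparison:
Recovered mean = sum / n_r = 7.38455 / 5 = 1.47691
Control mean = sum / n_c = 5.91412 / 4 = 1.47853
Recovered sample variance s_r^2 = 1.45e-08
Control sample variance s_c^2 = 1.02e-08
Welch SE (unpooled) = sqrt(s_r^2/n_r + s_c^2/n_c) = sqrt(2.9e-09 + 2.55e-09) = sqrt(5.45e-09) = 7.38241e-05
|mean_r - mean_c| = 0.00162
t = 0.00162 / 7.38241e-05 = 21.94

21.94


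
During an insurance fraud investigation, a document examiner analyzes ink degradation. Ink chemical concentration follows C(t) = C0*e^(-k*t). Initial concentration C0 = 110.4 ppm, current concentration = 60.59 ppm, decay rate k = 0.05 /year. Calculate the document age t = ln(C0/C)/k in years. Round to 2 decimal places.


Document age estimation:
C0/C = 110.4 / 60.59 = 1.822083
ln(C0/C) = 0.59998
t = 0.59998 / 0.05 = 12.00 years

12.00


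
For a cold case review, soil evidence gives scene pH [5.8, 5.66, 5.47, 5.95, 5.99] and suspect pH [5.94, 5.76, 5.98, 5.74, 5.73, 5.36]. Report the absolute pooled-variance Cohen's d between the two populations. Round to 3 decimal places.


Pooled-variance Cohen's d for soil pH comparison:
Scene mean = 28.87 / 5 = 5.774
Suspect mean = 34.51 / 6 = 5.751667
Scene sample variance s_s^2 = 0.04593
Suspect sample variance s_c^2 = 0.048337
Pooled variance = ((n_s-1)*s_s^2 + (n_c-1)*s_c^2) / (n_s + n_c - 2) = 0.047267
Pooled SD = sqrt(0.047267) = 0.21741
Mean difference = 0.022333
|d| = |0.022333| / 0.21741 = 0.103

0.103


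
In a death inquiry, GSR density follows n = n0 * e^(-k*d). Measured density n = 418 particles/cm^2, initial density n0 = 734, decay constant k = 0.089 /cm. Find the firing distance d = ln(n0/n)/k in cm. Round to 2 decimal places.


GSR distance calculation:
n0/n = 734 / 418 = 1.755981
ln(n0/n) = 0.563028
d = 0.563028 / 0.089 = 6.33 cm

6.33


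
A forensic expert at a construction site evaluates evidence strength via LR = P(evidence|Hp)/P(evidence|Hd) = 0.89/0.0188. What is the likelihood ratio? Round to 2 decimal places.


Likelihood ratio calculation:
LR = P(E|Hp) / P(E|Hd)
LR = 0.89 / 0.0188
LR = 47.34

47.34


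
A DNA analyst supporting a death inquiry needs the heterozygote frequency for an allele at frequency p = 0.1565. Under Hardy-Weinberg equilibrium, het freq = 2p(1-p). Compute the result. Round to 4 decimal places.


Hardy-Weinberg heterozygote frequency:
q = 1 - p = 1 - 0.1565 = 0.8435
2pq = 2 * 0.1565 * 0.8435 = 0.2640

0.2640


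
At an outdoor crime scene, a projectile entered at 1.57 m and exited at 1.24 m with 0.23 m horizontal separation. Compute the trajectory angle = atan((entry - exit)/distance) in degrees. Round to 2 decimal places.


Bullet trajectory angle:
Height difference = 1.57 - 1.24 = 0.33 m
angle = atan(0.33 / 0.23)
angle = atan(1.434783)
angle = 55.12 degrees

55.12


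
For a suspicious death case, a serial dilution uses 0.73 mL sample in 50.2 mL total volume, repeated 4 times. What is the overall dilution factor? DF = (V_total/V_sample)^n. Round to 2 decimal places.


Dilution factor calculation:
Single dilution = V_total / V_sample = 50.2 / 0.73 ≈ 68.767123
Number of dilutions = 4
Total DF = (50.2 / 0.73)^4 (full precision, rounded at the end) = 22362658.31

22362658.31


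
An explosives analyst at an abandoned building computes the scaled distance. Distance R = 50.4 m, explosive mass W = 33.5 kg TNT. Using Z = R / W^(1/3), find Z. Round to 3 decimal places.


Scaled distance calculation:
W^(1/3) = 33.5^(1/3) = 3.223653
Z = R / W^(1/3) = 50.4 / 3.223653
Z = 15.634 m/kg^(1/3)

15.634


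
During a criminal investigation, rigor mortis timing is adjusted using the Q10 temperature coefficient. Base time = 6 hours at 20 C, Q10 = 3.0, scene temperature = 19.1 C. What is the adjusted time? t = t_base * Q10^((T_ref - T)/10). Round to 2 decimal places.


Rigor mortis time adjustment:
Exponent = (T_ref - T_actual) / 10 = (20 - 19.1) / 10 = 0.09
Q10 factor = 3.0^0.09 = 1.10393
t_adjusted = 6 * 1.10393 = 6.62 hours

6.62


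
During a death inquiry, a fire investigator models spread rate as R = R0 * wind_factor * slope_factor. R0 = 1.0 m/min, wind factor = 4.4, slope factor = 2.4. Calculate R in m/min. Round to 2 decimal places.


Fire spread rate calculation:
R = R0 * wind_factor * slope_factor
= 1.0 * 4.4 * 2.4
= 4.4 * 2.4
= 10.56 m/min

10.56


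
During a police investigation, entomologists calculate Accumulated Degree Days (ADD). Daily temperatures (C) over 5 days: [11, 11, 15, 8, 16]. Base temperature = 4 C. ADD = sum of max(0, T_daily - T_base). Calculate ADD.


Computing ADD day by day:
Day 1: max(0, 11 - 4) = 7
Day 2: max(0, 11 - 4) = 7
Day 3: max(0, 15 - 4) = 11
Day 4: max(0, 8 - 4) = 4
Day 5: max(0, 16 - 4) = 12
Total ADD = 41

41


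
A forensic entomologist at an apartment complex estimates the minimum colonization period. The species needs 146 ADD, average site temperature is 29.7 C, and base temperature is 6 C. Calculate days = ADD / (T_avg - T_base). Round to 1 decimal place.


Insect development time:
Effective temperature = avg_temp - T_base = 29.7 - 6 = 23.7 C
Days = ADD / effective_temp = 146 / 23.7 = 6.2 days

6.2


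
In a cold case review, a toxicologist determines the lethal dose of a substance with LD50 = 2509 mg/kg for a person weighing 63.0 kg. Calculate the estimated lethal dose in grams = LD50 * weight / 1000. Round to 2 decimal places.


Lethal dose calculation:
Lethal dose = LD50 * body_weight / 1000
= 2509 * 63.0 / 1000
= 158067 / 1000
= 158.07 g

158.07


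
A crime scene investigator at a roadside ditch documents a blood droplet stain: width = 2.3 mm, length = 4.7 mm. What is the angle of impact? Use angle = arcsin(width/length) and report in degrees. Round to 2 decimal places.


Blood spatter impact angle calculation:
width / length = 2.3 / 4.7 = 0.489362
angle = arcsin(0.489362)
angle = 29.30 degrees

29.30


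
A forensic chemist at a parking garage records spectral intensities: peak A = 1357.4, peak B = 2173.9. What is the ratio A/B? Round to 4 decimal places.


Spectral peak ratio:
Peak A = 1357.4 counts
Peak B = 2173.9 counts
Ratio = 1357.4 / 2173.9 = 0.6244

0.6244


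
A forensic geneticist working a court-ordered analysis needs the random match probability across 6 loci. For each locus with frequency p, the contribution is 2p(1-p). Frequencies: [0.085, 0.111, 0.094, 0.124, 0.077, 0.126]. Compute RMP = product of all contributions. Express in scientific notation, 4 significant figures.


Computing RMP for 6 loci:
Locus 1: 2 * 0.085 * 0.915 = 0.15555
Locus 2: 2 * 0.111 * 0.889 = 0.197358
Locus 3: 2 * 0.094 * 0.906 = 0.170328
Locus 4: 2 * 0.124 * 0.876 = 0.217248
Locus 5: 2 * 0.077 * 0.923 = 0.142142
Locus 6: 2 * 0.126 * 0.874 = 0.220248
RMP = 3.556e-05

3.556e-05


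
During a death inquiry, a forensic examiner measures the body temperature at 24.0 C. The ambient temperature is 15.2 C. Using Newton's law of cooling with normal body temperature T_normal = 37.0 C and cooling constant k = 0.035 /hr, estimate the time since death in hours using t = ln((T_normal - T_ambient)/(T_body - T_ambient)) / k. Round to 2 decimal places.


Using Newton's law of cooling:
t = ln((T_normal - T_ambient) / (T_body - T_ambient)) / k
T_normal - T_ambient = 21.8
T_body - T_ambient = 8.8
Ratio = 2.477273
ln(ratio) = 0.907158
t = 0.907158 / 0.035 = 25.92 hours

25.92


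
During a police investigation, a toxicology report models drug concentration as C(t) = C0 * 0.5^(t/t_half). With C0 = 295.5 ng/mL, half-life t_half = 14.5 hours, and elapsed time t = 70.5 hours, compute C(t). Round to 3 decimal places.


Drug concentration decay:
Number of half-lives = t / t_half = 70.5 / 14.5 = 4.862069
Decay factor = 0.5^4.862069 = 0.03438519
C(t) = 295.5 * 0.03438519 = 10.161 ng/mL

10.161


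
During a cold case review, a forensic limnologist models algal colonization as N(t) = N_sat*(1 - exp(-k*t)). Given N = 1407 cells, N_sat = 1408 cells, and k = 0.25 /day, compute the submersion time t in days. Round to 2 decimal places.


PMSI from diatom colonization curve:
N / N_sat = 1407 / 1408 = 0.99929
1 - N/N_sat = 0.00071
ln(1 - N/N_sat) = -7.250246
t = -ln(1 - N/N_sat) / k = -(-7.250246) / 0.25 = 29.00 days

29.00


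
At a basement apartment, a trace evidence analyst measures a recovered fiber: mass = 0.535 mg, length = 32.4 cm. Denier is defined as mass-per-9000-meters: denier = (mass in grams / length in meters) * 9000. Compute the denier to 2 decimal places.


Denier calculation:
Mass in grams = 0.535 mg / 1000 = 0.000535 g
Length in meters = 32.4 cm / 100 = 0.324 m
Linear density = mass / length = 0.000535 / 0.324 = 0.00165123 g/m
Denier = (g/m) * 9000 = 0.00165123 * 9000 = 14.86

14.86


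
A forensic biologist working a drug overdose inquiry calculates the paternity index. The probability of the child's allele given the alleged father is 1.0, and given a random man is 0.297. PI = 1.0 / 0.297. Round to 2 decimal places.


Paternity Index calculation:
PI = P(allele|father) / P(allele|random)
PI = 1.0 / 0.297
PI = 3.37

3.37


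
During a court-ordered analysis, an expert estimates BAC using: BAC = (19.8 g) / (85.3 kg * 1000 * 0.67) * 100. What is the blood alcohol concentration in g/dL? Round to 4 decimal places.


Applying the Widmark formula:
BAC = (dose_g / (body_wt * 1000 * r)) * 100
Denominator = 85.3 * 1000 * 0.67 = 57151
BAC = (19.8 / 57151) * 100
BAC = 0.0346 g/dL

0.0346


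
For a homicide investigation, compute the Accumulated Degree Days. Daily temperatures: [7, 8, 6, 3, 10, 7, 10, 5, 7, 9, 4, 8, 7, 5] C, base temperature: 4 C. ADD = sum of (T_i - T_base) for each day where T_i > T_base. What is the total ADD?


Computing ADD day by day:
Day 1: max(0, 7 - 4) = 3
Day 2: max(0, 8 - 4) = 4
Day 3: max(0, 6 - 4) = 2
Day 4: max(0, 3 - 4) = 0
Day 5: max(0, 10 - 4) = 6
Day 6: max(0, 7 - 4) = 3
Day 7: max(0, 10 - 4) = 6
Day 8: max(0, 5 - 4) = 1
Day 9: max(0, 7 - 4) = 3
Day 10: max(0, 9 - 4) = 5
Day 11: max(0, 4 - 4) = 0
Day 12: max(0, 8 - 4) = 4
Day 13: max(0, 7 - 4) = 3
Day 14: max(0, 5 - 4) = 1
Total ADD = 41

41


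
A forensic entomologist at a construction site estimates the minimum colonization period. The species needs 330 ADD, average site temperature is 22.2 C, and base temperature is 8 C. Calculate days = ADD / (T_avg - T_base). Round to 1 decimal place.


Insect development time:
Effective temperature = avg_temp - T_base = 22.2 - 8 = 14.2 C
Days = ADD / effective_temp = 330 / 14.2 = 23.2 days

23.2


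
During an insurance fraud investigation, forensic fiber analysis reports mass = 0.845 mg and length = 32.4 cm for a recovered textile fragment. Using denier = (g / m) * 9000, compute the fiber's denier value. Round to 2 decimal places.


Denier calculation:
Mass in grams = 0.845 mg / 1000 = 0.000845 g
Length in meters = 32.4 cm / 100 = 0.324 m
Linear density = mass / length = 0.000845 / 0.324 = 0.00260802 g/m
Denier = (g/m) * 9000 = 0.00260802 * 9000 = 23.47

23.47


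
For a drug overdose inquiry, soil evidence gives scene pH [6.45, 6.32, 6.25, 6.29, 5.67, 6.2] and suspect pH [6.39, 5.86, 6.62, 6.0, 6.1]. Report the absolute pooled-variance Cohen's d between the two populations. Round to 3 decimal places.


Pooled-variance Cohen's d for soil pH comparison:
Scene mean = 37.18 / 6 = 6.196667
Suspect mean = 30.97 / 5 = 6.194
Scene sample variance s_s^2 = 0.073667
Suspect sample variance s_c^2 = 0.09448
Pooled variance = ((n_s-1)*s_s^2 + (n_c-1)*s_c^2) / (n_s + n_c - 2) = 0.082917
Pooled SD = sqrt(0.082917) = 0.287953
Mean difference = 0.002667
|d| = |0.002667| / 0.287953 = 0.009

0.009


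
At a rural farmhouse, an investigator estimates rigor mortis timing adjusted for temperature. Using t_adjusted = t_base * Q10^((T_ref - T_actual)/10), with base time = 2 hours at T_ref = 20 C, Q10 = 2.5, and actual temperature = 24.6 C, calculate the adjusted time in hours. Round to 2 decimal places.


Rigor mortis time adjustment:
Exponent = (T_ref - T_actual) / 10 = (20 - 24.6) / 10 = -0.46
Q10 factor = 2.5^-0.46 = 0.65607
t_adjusted = 2 * 0.65607 = 1.31 hours

1.31


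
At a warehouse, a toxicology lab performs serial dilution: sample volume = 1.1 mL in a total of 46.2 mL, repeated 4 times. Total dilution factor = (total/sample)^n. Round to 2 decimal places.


Dilution factor calculation:
Single dilution = V_total / V_sample = 46.2 / 1.1 ≈ 42
Number of dilutions = 4
Total DF = (46.2 / 1.1)^4 (full precision, rounded at the end) = 3111696.00

3111696.00


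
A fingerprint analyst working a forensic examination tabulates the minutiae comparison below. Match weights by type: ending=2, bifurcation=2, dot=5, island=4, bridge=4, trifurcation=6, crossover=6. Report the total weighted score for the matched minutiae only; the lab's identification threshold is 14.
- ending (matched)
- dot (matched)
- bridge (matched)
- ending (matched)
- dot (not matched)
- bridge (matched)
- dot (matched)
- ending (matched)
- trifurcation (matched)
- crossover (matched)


Weighted minutiae match score:
  ending: matched, +2 (running total 2)
  dot: matched, +5 (running total 7)
  bridge: matched, +4 (running total 11)
  ending: matched, +2 (running total 13)
  dot: not matched, +0
  bridge: matched, +4 (running total 17)
  dot: matched, +5 (running total 22)
  ending: matched, +2 (running total 24)
  trifurcation: matched, +6 (running total 30)
  crossover: matched, +6 (running total 36)
Total score = 36
Threshold = 14; verdict = identification

36


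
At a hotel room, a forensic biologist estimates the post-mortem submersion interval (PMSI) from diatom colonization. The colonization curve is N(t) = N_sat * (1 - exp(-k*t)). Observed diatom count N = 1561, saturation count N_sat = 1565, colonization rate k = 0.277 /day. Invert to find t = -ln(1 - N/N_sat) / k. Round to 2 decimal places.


PMSI from diatom colonization curve:
N / N_sat = 1561 / 1565 = 0.997444
1 - N/N_sat = 0.002556
ln(1 - N/N_sat) = -5.969312
t = -ln(1 - N/N_sat) / k = -(-5.969312) / 0.277 = 21.55 days

21.55


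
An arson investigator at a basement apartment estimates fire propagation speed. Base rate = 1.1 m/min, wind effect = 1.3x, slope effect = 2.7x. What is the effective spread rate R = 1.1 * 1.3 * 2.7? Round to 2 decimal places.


Fire spread rate calculation:
R = R0 * wind_factor * slope_factor
= 1.1 * 1.3 * 2.7
= 1.43 * 2.7
= 3.86 m/min

3.86


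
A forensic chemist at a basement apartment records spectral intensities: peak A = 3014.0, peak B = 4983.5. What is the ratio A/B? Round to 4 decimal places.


Spectral peak ratio:
Peak A = 3014.0 counts
Peak B = 4983.5 counts
Ratio = 3014.0 / 4983.5 = 0.6048

0.6048


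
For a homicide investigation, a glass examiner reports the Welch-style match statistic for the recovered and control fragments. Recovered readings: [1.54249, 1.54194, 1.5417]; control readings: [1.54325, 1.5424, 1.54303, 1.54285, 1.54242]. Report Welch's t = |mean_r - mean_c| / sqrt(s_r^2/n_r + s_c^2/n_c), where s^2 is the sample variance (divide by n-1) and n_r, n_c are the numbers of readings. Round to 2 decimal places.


Welch's t-criterion for glass RI comparison:
Recovered mean = sum / n_r = 4.62613 / 3 = 1.5420433
Control mean = sum / n_c = 7.71395 / 5 = 1.54279
Recovered sample variance s_r^2 = 1.64033e-07
Control sample variance s_c^2 = 1.4045e-07
Welch SE (unpooled) = sqrt(s_r^2/n_r + s_c^2/n_c) = sqrt(5.46778e-08 + 2.809e-08) = sqrt(8.27678e-08) = 0.000287694
|mean_r - mean_c| = 0.000746667
t = 0.000746667 / 0.000287694 = 2.60

2.60


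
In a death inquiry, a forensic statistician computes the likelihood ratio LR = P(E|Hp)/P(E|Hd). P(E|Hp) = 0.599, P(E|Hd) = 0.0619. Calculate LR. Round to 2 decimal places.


Likelihood ratio calculation:
LR = P(E|Hp) / P(E|Hd)
LR = 0.599 / 0.0619
LR = 9.68

9.68


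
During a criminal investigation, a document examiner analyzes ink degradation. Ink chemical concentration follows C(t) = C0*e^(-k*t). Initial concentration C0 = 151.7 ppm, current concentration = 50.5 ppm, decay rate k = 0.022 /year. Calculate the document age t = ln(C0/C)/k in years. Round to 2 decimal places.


Document age estimation:
C0/C = 151.7 / 50.5 = 3.00396
ln(C0/C) = 1.099931
t = 1.099931 / 0.022 = 50.00 years

50.00


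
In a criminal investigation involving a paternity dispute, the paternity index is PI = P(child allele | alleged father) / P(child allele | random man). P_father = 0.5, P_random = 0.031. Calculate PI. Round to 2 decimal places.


Paternity Index calculation:
PI = P(allele|father) / P(allele|random)
PI = 0.5 / 0.031
PI = 16.13

16.13


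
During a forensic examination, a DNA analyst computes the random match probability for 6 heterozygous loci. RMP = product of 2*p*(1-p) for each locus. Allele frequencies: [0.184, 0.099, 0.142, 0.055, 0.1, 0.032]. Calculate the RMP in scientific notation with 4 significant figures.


Computing RMP for 6 loci:
Locus 1: 2 * 0.184 * 0.816 = 0.300288
Locus 2: 2 * 0.099 * 0.901 = 0.178398
Locus 3: 2 * 0.142 * 0.858 = 0.243672
Locus 4: 2 * 0.055 * 0.945 = 0.10395
Locus 5: 2 * 0.1 * 0.9 = 0.18
Locus 6: 2 * 0.032 * 0.968 = 0.061952
RMP = 1.513e-05

1.513e-05


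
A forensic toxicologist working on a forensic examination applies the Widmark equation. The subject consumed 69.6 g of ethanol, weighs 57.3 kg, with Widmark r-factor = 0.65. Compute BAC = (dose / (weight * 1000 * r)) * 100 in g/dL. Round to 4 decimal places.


Applying the Widmark formula:
BAC = (dose_g / (body_wt * 1000 * r)) * 100
Denominator = 57.3 * 1000 * 0.65 = 37245
BAC = (69.6 / 37245) * 100
BAC = 0.1869 g/dL

0.1869


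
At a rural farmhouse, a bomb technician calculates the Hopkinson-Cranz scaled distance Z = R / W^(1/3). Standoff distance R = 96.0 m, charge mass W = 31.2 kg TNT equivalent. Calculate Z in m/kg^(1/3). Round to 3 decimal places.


Scaled distance calculation:
W^(1/3) = 31.2^(1/3) = 3.148122
Z = R / W^(1/3) = 96.0 / 3.148122
Z = 30.494 m/kg^(1/3)

30.494


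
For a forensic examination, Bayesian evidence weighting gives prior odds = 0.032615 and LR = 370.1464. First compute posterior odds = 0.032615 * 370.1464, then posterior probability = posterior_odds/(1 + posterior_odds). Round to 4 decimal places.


Bayesian evidence evaluation:
Posterior odds = prior_odds * LR = 0.032615 * 370.1464 = 12.07232
Posterior probability = posterior_odds / (1 + posterior_odds)
= 12.07232 / (1 + 12.07232)
= 12.07232 / 13.07232
= 0.9235

0.9235


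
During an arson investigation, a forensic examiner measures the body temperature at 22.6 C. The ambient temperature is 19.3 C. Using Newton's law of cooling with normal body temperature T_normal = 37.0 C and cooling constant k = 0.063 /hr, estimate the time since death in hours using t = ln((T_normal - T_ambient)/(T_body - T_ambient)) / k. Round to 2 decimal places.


Using Newton's law of cooling:
t = ln((T_normal - T_ambient) / (T_body - T_ambient)) / k
T_normal - T_ambient = 17.7
T_body - T_ambient = 3.3
Ratio = 5.363636
ln(ratio) = 1.679642
t = 1.679642 / 0.063 = 26.66 hours

26.66


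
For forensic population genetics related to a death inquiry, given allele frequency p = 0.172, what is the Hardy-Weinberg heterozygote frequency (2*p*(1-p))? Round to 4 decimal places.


Hardy-Weinberg heterozygote frequency:
q = 1 - p = 1 - 0.172 = 0.828
2pq = 2 * 0.172 * 0.828 = 0.2848

0.2848


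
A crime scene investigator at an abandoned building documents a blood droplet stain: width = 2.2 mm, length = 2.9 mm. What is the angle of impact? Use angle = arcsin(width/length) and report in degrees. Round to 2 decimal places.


Blood spatter impact angle calculation:
width / length = 2.2 / 2.9 = 0.758621
angle = arcsin(0.758621)
angle = 49.34 degrees

49.34


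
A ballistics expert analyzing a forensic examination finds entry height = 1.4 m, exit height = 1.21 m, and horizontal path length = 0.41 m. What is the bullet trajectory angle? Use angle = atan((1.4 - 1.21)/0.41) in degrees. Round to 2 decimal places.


Bullet trajectory angle:
Height difference = 1.4 - 1.21 = 0.19 m
angle = atan(0.19 / 0.41)
angle = atan(0.463415)
angle = 24.86 degrees

24.86


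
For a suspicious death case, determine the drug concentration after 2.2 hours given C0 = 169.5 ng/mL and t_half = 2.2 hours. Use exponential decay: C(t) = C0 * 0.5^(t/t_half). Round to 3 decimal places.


Drug concentration decay:
Number of half-lives = t / t_half = 2.2 / 2.2 = 1
Decay factor = 0.5^1 = 0.5
C(t) = 169.5 * 0.5 = 84.750 ng/mL

84.750


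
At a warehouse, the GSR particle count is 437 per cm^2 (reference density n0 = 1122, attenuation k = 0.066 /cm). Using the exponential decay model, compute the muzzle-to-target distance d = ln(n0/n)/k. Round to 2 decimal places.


GSR distance calculation:
n0/n = 1122 / 437 = 2.567506
ln(n0/n) = 0.942935
d = 0.942935 / 0.066 = 14.29 cm

14.29


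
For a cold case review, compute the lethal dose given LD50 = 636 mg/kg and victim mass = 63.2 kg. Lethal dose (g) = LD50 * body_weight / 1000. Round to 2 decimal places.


Lethal dose calculation:
Lethal dose = LD50 * body_weight / 1000
= 636 * 63.2 / 1000
= 40195.2 / 1000
= 40.20 g

40.20


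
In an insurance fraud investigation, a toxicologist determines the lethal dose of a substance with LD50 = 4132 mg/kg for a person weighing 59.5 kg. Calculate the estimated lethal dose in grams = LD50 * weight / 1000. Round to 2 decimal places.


Lethal dose calculation:
Lethal dose = LD50 * body_weight / 1000
= 4132 * 59.5 / 1000
= 245854 / 1000
= 245.85 g

245.85


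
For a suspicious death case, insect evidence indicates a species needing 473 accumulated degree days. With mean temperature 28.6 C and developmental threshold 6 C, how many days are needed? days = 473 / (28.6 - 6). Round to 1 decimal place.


Insect development time:
Effective temperature = avg_temp - T_base = 28.6 - 6 = 22.6 C
Days = ADD / effective_temp = 473 / 22.6 = 20.9 days

20.9


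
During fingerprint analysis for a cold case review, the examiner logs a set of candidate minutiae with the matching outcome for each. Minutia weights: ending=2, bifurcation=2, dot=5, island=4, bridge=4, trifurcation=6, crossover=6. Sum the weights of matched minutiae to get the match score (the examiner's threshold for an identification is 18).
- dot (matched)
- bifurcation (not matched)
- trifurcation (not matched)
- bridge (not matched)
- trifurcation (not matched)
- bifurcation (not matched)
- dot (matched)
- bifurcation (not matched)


Weighted minutiae match score:
  dot: matched, +5 (running total 5)
  bifurcation: not matched, +0
  trifurcation: not matched, +0
  bridge: not matched, +0
  trifurcation: not matched, +0
  bifurcation: not matched, +0
  dot: matched, +5 (running total 10)
  bifurcation: not matched, +0
Total score = 10
Threshold = 18; verdict = inconclusive

10


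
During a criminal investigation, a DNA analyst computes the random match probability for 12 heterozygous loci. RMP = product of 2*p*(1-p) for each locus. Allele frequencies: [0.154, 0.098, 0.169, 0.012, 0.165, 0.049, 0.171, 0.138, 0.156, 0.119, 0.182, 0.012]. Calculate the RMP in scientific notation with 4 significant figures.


Computing RMP for 12 loci:
Locus 1: 2 * 0.154 * 0.846 = 0.260568
Locus 2: 2 * 0.098 * 0.902 = 0.176792
Locus 3: 2 * 0.169 * 0.831 = 0.280878
Locus 4: 2 * 0.012 * 0.988 = 0.023712
Locus 5: 2 * 0.165 * 0.835 = 0.27555
Locus 6: 2 * 0.049 * 0.951 = 0.093198
Locus 7: 2 * 0.171 * 0.829 = 0.283518
Locus 8: 2 * 0.138 * 0.862 = 0.237912
Locus 9: 2 * 0.156 * 0.844 = 0.263328
Locus 10: 2 * 0.119 * 0.881 = 0.209678
Locus 11: 2 * 0.182 * 0.818 = 0.297752
Locus 12: 2 * 0.012 * 0.988 = 0.023712
RMP = 2.072e-10

2.072e-10


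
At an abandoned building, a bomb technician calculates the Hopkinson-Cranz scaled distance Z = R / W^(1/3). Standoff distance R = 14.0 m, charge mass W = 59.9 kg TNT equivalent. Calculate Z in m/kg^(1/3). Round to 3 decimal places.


Scaled distance calculation:
W^(1/3) = 59.9^(1/3) = 3.912692
Z = R / W^(1/3) = 14.0 / 3.912692
Z = 3.578 m/kg^(1/3)

3.578


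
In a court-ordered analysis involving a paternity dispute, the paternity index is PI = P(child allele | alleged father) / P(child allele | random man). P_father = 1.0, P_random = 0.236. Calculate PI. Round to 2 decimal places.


Paternity Index calculation:
PI = P(allele|father) / P(allele|random)
PI = 1.0 / 0.236
PI = 4.24

4.24


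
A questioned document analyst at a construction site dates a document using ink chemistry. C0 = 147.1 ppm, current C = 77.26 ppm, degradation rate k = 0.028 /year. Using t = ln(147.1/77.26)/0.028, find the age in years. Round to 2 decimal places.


Document age estimation:
C0/C = 147.1 / 77.26 = 1.903961
ln(C0/C) = 0.643936
t = 0.643936 / 0.028 = 23.00 years

23.00


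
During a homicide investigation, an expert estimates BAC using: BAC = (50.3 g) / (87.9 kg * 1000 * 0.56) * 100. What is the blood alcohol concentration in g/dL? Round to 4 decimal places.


Applying the Widmark formula:
BAC = (dose_g / (body_wt * 1000 * r)) * 100
Denominator = 87.9 * 1000 * 0.56 = 49224
BAC = (50.3 / 49224) * 100
BAC = 0.1022 g/dL

0.1022


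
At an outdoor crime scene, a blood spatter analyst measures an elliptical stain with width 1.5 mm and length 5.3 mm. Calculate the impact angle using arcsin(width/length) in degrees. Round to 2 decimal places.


Blood spatter impact angle calculation:
width / length = 1.5 / 5.3 = 0.283019
angle = arcsin(0.283019)
angle = 16.44 degrees

16.44


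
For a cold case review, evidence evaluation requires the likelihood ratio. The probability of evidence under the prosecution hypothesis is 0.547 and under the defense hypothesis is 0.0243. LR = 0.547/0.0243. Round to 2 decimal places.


Likelihood ratio calculation:
LR = P(E|Hp) / P(E|Hd)
LR = 0.547 / 0.0243
LR = 22.51

22.51


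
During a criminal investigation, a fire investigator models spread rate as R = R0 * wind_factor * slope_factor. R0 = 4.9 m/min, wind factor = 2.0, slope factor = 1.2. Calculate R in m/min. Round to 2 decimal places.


Fire spread rate calculation:
R = R0 * wind_factor * slope_factor
= 4.9 * 2.0 * 1.2
= 9.8 * 1.2
= 11.76 m/min

11.76


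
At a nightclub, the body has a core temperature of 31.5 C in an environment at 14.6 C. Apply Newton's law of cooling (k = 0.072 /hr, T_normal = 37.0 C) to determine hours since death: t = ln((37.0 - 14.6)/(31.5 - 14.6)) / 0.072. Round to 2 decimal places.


Using Newton's law of cooling:
t = ln((T_normal - T_ambient) / (T_body - T_ambient)) / k
T_normal - T_ambient = 22.4
T_body - T_ambient = 16.9
Ratio = 1.325444
ln(ratio) = 0.281747
t = 0.281747 / 0.072 = 3.91 hours

3.91


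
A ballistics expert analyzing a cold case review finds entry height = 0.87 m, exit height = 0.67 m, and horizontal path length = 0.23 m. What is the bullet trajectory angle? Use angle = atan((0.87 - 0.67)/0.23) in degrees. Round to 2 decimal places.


Bullet trajectory angle:
Height difference = 0.87 - 0.67 = 0.2 m
angle = atan(0.2 / 0.23)
angle = atan(0.869565)
angle = 41.01 degrees

41.01


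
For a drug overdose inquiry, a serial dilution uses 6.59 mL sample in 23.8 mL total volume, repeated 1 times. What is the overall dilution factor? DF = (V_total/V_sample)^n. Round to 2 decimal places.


Dilution factor calculation:
Single dilution = V_total / V_sample = 23.8 / 6.59 ≈ 3.611533
Number of dilutions = 1
Total DF = (23.8 / 6.59)^1 (full precision, rounded at the end) = 3.61

3.61


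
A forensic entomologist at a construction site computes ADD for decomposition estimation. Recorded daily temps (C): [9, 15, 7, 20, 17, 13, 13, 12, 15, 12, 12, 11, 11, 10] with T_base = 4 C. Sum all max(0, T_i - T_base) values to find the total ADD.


Computing ADD day by day:
Day 1: max(0, 9 - 4) = 5
Day 2: max(0, 15 - 4) = 11
Day 3: max(0, 7 - 4) = 3
Day 4: max(0, 20 - 4) = 16
Day 5: max(0, 17 - 4) = 13
Day 6: max(0, 13 - 4) = 9
Day 7: max(0, 13 - 4) = 9
Day 8: max(0, 12 - 4) = 8
Day 9: max(0, 15 - 4) = 11
Day 10: max(0, 12 - 4) = 8
Day 11: max(0, 12 - 4) = 8
Day 12: max(0, 11 - 4) = 7
Day 13: max(0, 11 - 4) = 7
Day 14: max(0, 10 - 4) = 6
Total ADD = 121

121


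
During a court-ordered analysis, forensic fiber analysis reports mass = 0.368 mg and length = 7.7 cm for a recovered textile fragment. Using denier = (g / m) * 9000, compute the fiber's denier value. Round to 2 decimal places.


Denier calculation:
Mass in grams = 0.368 mg / 1000 = 0.000368 g
Length in meters = 7.7 cm / 100 = 0.077 m
Linear density = mass / length = 0.000368 / 0.077 = 0.00477922 g/m
Denier = (g/m) * 9000 = 0.00477922 * 9000 = 43.01

43.01


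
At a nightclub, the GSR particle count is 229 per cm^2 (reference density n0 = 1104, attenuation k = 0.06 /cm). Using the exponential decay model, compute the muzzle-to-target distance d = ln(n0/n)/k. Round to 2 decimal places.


GSR distance calculation:
n0/n = 1104 / 229 = 4.820961
ln(n0/n) = 1.572973
d = 1.572973 / 0.06 = 26.22 cm

26.22


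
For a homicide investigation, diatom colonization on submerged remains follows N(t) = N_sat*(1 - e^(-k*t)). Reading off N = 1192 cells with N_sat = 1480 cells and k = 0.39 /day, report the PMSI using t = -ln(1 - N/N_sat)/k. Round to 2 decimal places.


PMSI from diatom colonization curve:
N / N_sat = 1192 / 1480 = 0.805405
1 - N/N_sat = 0.194595
ln(1 - N/N_sat) = -1.636835
t = -ln(1 - N/N_sat) / k = -(-1.636835) / 0.39 = 4.20 days

4.20


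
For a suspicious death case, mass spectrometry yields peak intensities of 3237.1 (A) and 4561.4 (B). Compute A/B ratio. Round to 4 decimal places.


Spectral peak ratio:
Peak A = 3237.1 counts
Peak B = 4561.4 counts
Ratio = 3237.1 / 4561.4 = 0.7097

0.7097


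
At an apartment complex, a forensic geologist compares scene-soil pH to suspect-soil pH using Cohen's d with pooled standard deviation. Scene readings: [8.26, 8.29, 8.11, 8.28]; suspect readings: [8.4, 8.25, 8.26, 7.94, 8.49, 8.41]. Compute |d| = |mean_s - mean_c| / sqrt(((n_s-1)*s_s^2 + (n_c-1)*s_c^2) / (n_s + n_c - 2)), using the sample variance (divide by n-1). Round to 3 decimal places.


Pooled-variance Cohen's d for soil pH comparison:
Scene mean = 32.94 / 4 = 8.235
Suspect mean = 49.75 / 6 = 8.291667
Scene sample variance s_s^2 = 0.0071
Suspect sample variance s_c^2 = 0.038297
Pooled variance = ((n_s-1)*s_s^2 + (n_c-1)*s_c^2) / (n_s + n_c - 2) = 0.026598
Pooled SD = sqrt(0.026598) = 0.163089
Mean difference = -0.056667
|d| = |-0.056667| / 0.163089 = 0.347

0.347


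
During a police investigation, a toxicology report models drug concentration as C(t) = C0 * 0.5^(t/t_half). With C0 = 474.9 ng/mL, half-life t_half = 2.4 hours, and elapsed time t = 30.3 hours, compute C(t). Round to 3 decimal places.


Drug concentration decay:
Number of half-lives = t / t_half = 30.3 / 2.4 = 12.625
Decay factor = 0.5^12.625 = 0.00015831
C(t) = 474.9 * 0.00015831 = 0.075 ng/mL

0.075


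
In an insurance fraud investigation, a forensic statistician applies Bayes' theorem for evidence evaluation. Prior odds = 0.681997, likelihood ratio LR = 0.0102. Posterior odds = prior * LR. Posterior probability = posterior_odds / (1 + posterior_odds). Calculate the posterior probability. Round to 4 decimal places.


Bayesian evidence evaluation:
Posterior odds = prior_odds * LR = 0.681997 * 0.0102 = 0.006956369
Posterior probability = posterior_odds / (1 + posterior_odds)
= 0.006956369 / (1 + 0.006956369)
= 0.006956369 / 1.006956369
= 0.0069

0.0069


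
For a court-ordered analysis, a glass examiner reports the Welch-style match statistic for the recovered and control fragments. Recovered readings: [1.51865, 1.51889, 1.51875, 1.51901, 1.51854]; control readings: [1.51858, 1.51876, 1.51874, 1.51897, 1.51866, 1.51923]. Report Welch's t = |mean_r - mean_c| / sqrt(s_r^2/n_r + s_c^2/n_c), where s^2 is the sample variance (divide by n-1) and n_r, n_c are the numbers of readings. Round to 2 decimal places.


Welch's t-criterion for glass RI comparison:
Recovered mean = sum / n_r = 7.59384 / 5 = 1.518768
Control mean = sum / n_c = 9.11294 / 6 = 1.5188233
Recovered sample variance s_r^2 = 3.492e-08
Control sample variance s_c^2 = 5.67467e-08
Welch SE (unpooled) = sqrt(s_r^2/n_r + s_c^2/n_c) = sqrt(6.984e-09 + 9.45778e-09) = sqrt(1.64418e-08) = 0.000128226
|mean_r - mean_c| = 5.53333e-05
t = 5.53333e-05 / 0.000128226 = 0.43

0.43


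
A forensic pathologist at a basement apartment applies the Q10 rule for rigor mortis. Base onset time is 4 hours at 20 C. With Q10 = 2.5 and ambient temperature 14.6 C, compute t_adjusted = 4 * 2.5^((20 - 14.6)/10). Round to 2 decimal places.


Rigor mortis time adjustment:
Exponent = (T_ref - T_actual) / 10 = (20 - 14.6) / 10 = 0.54
Q10 factor = 2.5^0.54 = 1.64017
t_adjusted = 4 * 1.64017 = 6.56 hours

6.56


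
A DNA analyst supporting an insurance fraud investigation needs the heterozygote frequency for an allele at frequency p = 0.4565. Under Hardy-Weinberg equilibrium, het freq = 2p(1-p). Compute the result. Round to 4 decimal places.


Hardy-Weinberg heterozygote frequency:
q = 1 - p = 1 - 0.4565 = 0.5435
2pq = 2 * 0.4565 * 0.5435 = 0.4962

0.4962


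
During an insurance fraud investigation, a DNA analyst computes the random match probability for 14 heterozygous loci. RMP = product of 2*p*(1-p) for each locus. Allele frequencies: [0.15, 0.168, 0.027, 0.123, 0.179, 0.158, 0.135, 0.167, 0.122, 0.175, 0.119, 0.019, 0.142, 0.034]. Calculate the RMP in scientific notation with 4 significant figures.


Computing RMP for 14 loci:
Locus 1: 2 * 0.15 * 0.85 = 0.255
Locus 2: 2 * 0.168 * 0.832 = 0.279552
Locus 3: 2 * 0.027 * 0.973 = 0.052542
Locus 4: 2 * 0.123 * 0.877 = 0.215742
Locus 5: 2 * 0.179 * 0.821 = 0.293918
Locus 6: 2 * 0.158 * 0.842 = 0.266072
Locus 7: 2 * 0.135 * 0.865 = 0.23355
Locus 8: 2 * 0.167 * 0.833 = 0.278222
Locus 9: 2 * 0.122 * 0.878 = 0.214232
Locus 10: 2 * 0.175 * 0.825 = 0.28875
Locus 11: 2 * 0.119 * 0.881 = 0.209678
Locus 12: 2 * 0.019 * 0.981 = 0.037278
Locus 13: 2 * 0.142 * 0.858 = 0.243672
Locus 14: 2 * 0.034 * 0.966 = 0.065688
RMP = 3.178e-11

3.178e-11


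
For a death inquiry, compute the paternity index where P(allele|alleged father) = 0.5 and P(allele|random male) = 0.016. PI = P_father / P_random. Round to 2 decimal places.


Paternity Index calculation:
PI = P(allele|father) / P(allele|random)
PI = 0.5 / 0.016
PI = 31.25

31.25


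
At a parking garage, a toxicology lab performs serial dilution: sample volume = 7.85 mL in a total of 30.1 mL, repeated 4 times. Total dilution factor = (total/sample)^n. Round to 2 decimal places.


Dilution factor calculation:
Single dilution = V_total / V_sample = 30.1 / 7.85 ≈ 3.834395
Number of dilutions = 4
Total DF = (30.1 / 7.85)^4 (full precision, rounded at the end) = 216.17

216.17


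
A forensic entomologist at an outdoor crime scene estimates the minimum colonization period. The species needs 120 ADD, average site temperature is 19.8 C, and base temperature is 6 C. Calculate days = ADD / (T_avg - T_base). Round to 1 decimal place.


Insect development time:
Effective temperature = avg_temp - T_base = 19.8 - 6 = 13.8 C
Days = ADD / effective_temp = 120 / 13.8 = 8.7 days

8.7


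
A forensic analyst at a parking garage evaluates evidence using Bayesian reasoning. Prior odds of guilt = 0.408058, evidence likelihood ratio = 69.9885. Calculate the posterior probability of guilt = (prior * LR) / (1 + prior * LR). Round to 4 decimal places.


Bayesian evidence evaluation:
Posterior odds = prior_odds * LR = 0.408058 * 69.9885 = 28.55937
Posterior probability = posterior_odds / (1 + posterior_odds)
= 28.55937 / (1 + 28.55937)
= 28.55937 / 29.55937
= 0.9662

0.9662


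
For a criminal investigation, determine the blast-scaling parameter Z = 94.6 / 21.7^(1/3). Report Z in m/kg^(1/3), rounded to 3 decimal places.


Scaled distance calculation:
W^(1/3) = 21.7^(1/3) = 2.789244
Z = R / W^(1/3) = 94.6 / 2.789244
Z = 33.916 m/kg^(1/3)

33.916


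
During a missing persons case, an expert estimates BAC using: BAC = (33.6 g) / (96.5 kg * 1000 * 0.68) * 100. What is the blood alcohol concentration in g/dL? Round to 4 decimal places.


Applying the Widmark formula:
BAC = (dose_g / (body_wt * 1000 * r)) * 100
Denominator = 96.5 * 1000 * 0.68 = 65620
BAC = (33.6 / 65620) * 100
BAC = 0.0512 g/dL

0.0512


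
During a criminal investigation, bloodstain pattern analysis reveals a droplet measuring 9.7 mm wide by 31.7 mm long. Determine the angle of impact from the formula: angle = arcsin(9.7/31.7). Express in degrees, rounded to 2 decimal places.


Blood spatter impact angle calculation:
width / length = 9.7 / 31.7 = 0.305994
angle = arcsin(0.305994)
angle = 17.82 degrees

17.82


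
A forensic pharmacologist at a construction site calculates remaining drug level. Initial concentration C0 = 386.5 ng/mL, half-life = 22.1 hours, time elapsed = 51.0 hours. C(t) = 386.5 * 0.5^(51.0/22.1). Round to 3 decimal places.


Drug concentration decay:
Number of half-lives = t / t_half = 51.0 / 22.1 = 2.307692
Decay factor = 0.5^2.307692 = 0.20198331
C(t) = 386.5 * 0.20198331 = 78.067 ng/mL

78.067


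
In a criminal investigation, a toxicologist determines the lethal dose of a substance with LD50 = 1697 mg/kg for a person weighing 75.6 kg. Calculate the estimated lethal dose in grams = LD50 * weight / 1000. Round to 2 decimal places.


Lethal dose calculation:
Lethal dose = LD50 * body_weight / 1000
= 1697 * 75.6 / 1000
= 128293.2 / 1000
= 128.29 g

128.29


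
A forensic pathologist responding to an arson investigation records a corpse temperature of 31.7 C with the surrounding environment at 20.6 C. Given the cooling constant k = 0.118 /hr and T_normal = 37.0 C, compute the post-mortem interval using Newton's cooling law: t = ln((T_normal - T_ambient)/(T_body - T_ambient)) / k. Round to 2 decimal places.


Using Newton's law of cooling:
t = ln((T_normal - T_ambient) / (T_body - T_ambient)) / k
T_normal - T_ambient = 16.4
T_body - T_ambient = 11.1
Ratio = 1.477477
ln(ratio) = 0.390336
t = 0.390336 / 0.118 = 3.31 hours

3.31
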